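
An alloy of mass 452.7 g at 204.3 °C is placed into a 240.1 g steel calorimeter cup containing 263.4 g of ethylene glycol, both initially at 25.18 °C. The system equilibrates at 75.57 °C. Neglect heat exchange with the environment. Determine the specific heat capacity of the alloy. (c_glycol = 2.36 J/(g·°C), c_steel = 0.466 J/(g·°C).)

Net heat exchanged in the isolated system is zero:
452.7×c×(75.57 − 204.3) + 263.4×2.36×(75.57 − 25.18) + 240.1×0.466×(75.57 − 25.18) = 0
-58276 c = -36962
c = -36962/-58276 ≈ 0.6343 J/(g·°C)

c ≈ 0.634 J/(g·°C)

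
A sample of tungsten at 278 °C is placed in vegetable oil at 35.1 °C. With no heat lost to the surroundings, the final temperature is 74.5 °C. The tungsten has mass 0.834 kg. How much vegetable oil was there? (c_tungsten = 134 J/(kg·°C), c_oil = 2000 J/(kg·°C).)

Heat lost by the tungsten = heat gained by the oil:
0.834·134·(278 − 74.5) = m·2000·(74.5 − 35.1)
78800 m = 22742  ⇒  m ≈ 0.2886 kg

m ≈ 0.289 kg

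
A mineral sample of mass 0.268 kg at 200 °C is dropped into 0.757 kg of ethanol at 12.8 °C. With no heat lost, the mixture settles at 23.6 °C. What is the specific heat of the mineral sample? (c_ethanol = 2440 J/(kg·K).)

c ≈ 422 J/(kg·K)

Energy conservation, ΣQ = 0:
0.268×c×(23.6 − 200) + 0.757×2440×(23.6 − 12.8) = 0
-47.28 c = -19948
c = -19948/-47.28 ≈ 422 J/(kg·K)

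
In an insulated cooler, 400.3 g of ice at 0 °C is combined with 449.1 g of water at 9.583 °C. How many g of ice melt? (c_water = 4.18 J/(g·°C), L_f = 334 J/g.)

Heat available from the water dropping to 0 °C: 449.1×4.18×9.583 = 17990 J.
Fully melting the ice requires m_ice L_f = 400.3×334 = 133700 J.
17990 J < 133700 J, so only part of the ice melts and the system sits at 0 °C.
m_melted×334 = 17990  ⇒  m_melted ≈ 53.86 g.

m_melted ≈ 53.9 g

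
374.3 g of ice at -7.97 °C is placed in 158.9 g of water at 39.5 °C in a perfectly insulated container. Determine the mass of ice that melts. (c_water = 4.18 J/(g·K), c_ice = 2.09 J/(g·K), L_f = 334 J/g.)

m_melted ≈ 59.9 g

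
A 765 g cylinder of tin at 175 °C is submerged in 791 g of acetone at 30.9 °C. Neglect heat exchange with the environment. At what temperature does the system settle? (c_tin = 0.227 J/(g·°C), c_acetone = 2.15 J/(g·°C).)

T_f ≈ 44.3 °C

T_f = Σ m_i c_i T_i / Σ m_i c_i:
T_f = (173.66·175 + 1700.6·30.9) / (173.66 + 1700.6)
    = 82940 / 1874.3 ≈ 44.25 °C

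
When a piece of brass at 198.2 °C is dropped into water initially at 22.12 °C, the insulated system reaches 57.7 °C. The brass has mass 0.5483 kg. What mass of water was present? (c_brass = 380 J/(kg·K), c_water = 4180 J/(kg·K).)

m ≈ 0.197 kg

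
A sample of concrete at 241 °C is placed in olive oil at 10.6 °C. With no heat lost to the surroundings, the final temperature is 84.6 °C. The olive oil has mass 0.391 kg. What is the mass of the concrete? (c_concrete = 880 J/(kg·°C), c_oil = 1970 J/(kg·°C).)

Net heat exchanged in the isolated system is zero:
m×880×(84.6 − 241) + 0.391×1970×(84.6 − 10.6) = 0
-137632 m = -57000
m = -57000/-137632 ≈ 0.4141 kg

m ≈ 0.414 kg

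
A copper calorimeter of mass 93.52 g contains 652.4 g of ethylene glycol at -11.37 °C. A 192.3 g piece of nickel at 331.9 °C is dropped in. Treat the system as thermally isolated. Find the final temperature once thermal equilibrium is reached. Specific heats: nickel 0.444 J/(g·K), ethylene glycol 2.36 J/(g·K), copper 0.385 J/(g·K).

T_f ≈ 6.3 °C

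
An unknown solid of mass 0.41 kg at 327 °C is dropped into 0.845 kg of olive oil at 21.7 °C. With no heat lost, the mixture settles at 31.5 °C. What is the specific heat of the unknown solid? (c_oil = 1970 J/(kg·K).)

c ≈ 135 J/(kg·K)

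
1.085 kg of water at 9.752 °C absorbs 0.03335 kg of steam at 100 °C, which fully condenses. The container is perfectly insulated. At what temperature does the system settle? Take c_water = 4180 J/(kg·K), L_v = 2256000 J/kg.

Net heat exchanged in the isolated system is zero:
condense steam: −0.03335·2256000 = −75238; condensed water 100 °C→T: 139.4(T − 100); water warms: 1.085·4180·(T − 9.752) = 4535.3(T − 9.752)
4674.7 T = 75238 + 13940 + 44228 = 133406
T ≈ 28.54 °C — below 100 °C, confirming all the steam condensed.

T_f ≈ 28.5 °C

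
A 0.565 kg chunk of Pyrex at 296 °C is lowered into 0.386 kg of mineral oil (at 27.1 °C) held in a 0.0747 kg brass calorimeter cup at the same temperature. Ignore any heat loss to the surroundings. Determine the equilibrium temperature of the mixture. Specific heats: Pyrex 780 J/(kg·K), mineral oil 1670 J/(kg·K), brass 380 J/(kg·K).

T_f ≈ 133.5 °C

T_f is the heat-capacity-weighted average of the initial temperatures:
T_f = (440.7·296 + 644.62·27.1 + 28.39·27.1) / (440.7 + 644.62 + 28.39)
    = 148686 / 1113.7 ≈ 133.51 °C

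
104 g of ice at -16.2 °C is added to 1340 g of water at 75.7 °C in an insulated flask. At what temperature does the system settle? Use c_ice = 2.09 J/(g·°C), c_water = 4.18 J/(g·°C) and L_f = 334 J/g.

Energy balance with sensible and latent terms:
ice -16.2→0 °C: 104·2.09·16.2 = 3521.2
  latent heat to melt: 104·334 = 34736
  meltwater 0→T: 104·4.18·T = 434.72 T
  water cools: 1340·4.18·(T − 75.7) = 5601.2(T − 75.7)
6035.9 T = 424011 − 38257 = 385754
T ≈ 63.91 °C — above 0 °C, consistent with complete melting.

T_f ≈ 63.9 °C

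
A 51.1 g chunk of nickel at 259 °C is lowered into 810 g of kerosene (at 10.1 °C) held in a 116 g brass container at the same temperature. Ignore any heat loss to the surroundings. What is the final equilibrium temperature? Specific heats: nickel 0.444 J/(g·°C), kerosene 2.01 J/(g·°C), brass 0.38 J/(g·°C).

T_f ≈ 13.4 °C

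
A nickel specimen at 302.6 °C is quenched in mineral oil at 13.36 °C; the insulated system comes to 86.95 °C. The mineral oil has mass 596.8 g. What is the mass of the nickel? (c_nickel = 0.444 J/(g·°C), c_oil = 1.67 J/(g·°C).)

m ≈ 766 g

|Q_nickel| = |Q_oil|:
m×0.444×(302.6 − 86.95) = 596.8×1.67×(86.95 − 13.36)
95.75 m = 73344  ⇒  m ≈ 766 g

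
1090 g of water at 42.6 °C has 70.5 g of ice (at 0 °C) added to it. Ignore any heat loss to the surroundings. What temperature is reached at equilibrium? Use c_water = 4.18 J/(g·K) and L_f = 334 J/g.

T_f ≈ 35.2 °C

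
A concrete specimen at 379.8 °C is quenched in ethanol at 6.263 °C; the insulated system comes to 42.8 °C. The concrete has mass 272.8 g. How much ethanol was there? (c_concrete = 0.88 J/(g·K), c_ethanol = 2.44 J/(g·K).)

|Q_concrete| = |Q_ethanol|:
272.8·0.88·(379.8 − 42.8) = m·2.44·(42.8 − 6.263)
89.15 m = 80902  ⇒  m ≈ 907.5 g

m ≈ 907 g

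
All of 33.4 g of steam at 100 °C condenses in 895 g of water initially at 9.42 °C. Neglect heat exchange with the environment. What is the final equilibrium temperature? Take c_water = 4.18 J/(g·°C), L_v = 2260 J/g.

Energy balance with sensible and latent terms:
condense steam: −33.4×2260 = −75484; condensed water 100 °C→T: 139.61(T − 100); water warms: 895×4.18×(T − 9.42) = 3741.1(T − 9.42)
3880.7 T = 75484 + 13961 + 35241 = 124686
T ≈ 32.13 °C, under the boiling point, so the assumption holds.

T_f ≈ 32.1 °C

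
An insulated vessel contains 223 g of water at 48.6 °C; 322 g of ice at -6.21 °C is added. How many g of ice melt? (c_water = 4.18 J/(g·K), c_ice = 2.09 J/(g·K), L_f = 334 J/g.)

m_melted ≈ 123 g

Cooling the water to 0 °C releases 223·4.18·48.6 = 45302 J.
Of that, 322·2.09·6.21 = 4179.2 J goes to bring the ice to 0 °C, leaving 41123 J.
Fully melting the ice requires m_ice L_f = 322·334 = 107548 J.
Since 41123 < 107548 J, not all the ice melts; equilibrium is at 0 °C.
Mass melted = 41123/334 ≈ 123.1 g.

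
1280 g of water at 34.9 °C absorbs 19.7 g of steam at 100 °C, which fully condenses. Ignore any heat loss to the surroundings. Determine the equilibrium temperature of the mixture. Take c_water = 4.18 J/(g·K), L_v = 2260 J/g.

T_f ≈ 44.1 °C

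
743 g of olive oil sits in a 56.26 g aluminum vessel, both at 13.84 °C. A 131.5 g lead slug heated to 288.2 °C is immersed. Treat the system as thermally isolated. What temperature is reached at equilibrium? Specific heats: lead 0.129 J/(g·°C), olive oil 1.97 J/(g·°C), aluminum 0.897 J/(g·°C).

T_f ≈ 16.9 °C

Let T be the final temperature. ΣQ_i = 0:
131.5×0.129×(T − 288.2) + 743×1.97×(T − 13.84) + 56.26×0.897×(T − 13.84) = 0
16.96(T − 288.2) + 1463.7(T − 13.84) + 50.47(T − 13.84) = 0
(16.96 + 1463.7 + 50.47) T = 16.96×288.2 + 1463.7×13.84 + 50.47×13.84
T = 25845/1531.1 ≈ 16.88 °C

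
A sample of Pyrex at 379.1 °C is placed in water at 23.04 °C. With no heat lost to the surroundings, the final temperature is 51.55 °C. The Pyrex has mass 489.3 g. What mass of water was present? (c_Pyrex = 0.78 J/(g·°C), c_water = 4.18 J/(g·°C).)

Heat lost by the Pyrex = heat gained by the water:
489.3×0.78×(379.1 − 51.55) = m×4.18×(51.55 − 23.04)
119.17 m = 125011  ⇒  m ≈ 1049 g

m ≈ 1050 g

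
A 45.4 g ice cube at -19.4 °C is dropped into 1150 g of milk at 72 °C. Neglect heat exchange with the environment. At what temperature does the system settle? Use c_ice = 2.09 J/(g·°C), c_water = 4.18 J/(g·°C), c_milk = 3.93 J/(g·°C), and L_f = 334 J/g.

T_f ≈ 65.5 °C

Net heat exchanged in the isolated system is zero:
ice -19.4→0 °C: 45.4·2.09·19.4 = 1840.8
  latent heat to melt: 45.4·334 = 15164
  warm the meltwater: 189.77 T
  milk: 4519.5(T − 72)
4709.3 T = 325404 − 17004 = 308400
T ≈ 65.49 °C. Since T > 0 °C, the all-ice-melts assumption holds.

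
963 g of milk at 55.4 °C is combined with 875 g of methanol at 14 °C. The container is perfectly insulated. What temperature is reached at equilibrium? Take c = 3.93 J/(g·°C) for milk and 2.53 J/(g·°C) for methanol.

Conservation of energy gives ΣQ = 0:
963*3.93*(T − 55.4) + 875*2.53*(T − 14) = 0
3784.6(T − 55.4) + 2213.8(T − 14) = 0
5998.3 T = 240659
T ≈ 40.12 °C

T_f ≈ 40.1 °C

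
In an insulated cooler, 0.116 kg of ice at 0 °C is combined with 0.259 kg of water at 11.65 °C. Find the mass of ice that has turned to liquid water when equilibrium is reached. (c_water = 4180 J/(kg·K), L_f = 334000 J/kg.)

m_melted ≈ 0.0378 kg

Water can give up m c ΔT = 0.259×4180×11.65 = 12613 J before reaching 0 °C.
To melt every bit of ice: 0.116×334000 = 38744 J.
That's not enough to melt it all — equilibrium is at 0 °C with ice remaining.
m_melt = 12613 / L_f = 0.03776 kg.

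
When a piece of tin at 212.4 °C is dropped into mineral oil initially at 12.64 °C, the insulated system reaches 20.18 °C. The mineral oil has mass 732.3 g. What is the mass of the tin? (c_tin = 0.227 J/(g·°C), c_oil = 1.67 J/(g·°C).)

Taking heat into each body as positive, Σ m c ΔT = 0:
m·0.227·(20.18 − 212.4) + 732.3·1.67·(20.18 − 12.64) = 0
-43.63 m = -9221
m = -9221/-43.63 ≈ 211.3 g

m ≈ 211 g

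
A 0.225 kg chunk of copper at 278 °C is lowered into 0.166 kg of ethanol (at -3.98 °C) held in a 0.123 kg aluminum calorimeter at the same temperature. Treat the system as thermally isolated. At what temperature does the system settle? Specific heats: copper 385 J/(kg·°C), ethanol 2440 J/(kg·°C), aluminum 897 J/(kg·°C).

T_f ≈ 36.6 °C

Taking heat into each body as positive, Σ m c ΔT = 0:
0.225·385·(T − 278) + 0.166·2440·(T − (-3.98)) + 0.123·897·(T − (-3.98)) = 0
86.62(T − 278) + 405.04(T − (-3.98)) + 110.33(T − (-3.98)) = 0
(86.62 + 405.04 + 110.33) T = 86.62·278 + 405.04·(-3.98) + 110.33·(-3.98)
T ≈ 36.60 °C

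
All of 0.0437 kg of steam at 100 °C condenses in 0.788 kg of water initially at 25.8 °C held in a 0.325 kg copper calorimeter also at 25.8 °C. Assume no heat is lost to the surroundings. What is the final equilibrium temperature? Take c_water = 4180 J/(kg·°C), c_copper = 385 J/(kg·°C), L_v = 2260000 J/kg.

T_f ≈ 57.0 °C

Setting the total heat transfer to zero:
condense steam: −0.0437·2260000 = −98762; condensate cools 100→T: 0.0437·4180·(T − 100) = 182.67(T − 100); original water: 3293.8(T − 25.8); cup: 125.12(T − 25.8)
3601.6 T = 98762 + 18267 + 88209 = 205238
T ≈ 56.98 °C — below 100 °C, confirming all the steam condensed.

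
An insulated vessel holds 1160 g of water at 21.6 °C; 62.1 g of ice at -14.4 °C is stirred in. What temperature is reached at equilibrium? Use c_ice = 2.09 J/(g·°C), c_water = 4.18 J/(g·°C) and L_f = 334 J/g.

T_f ≈ 16.1 °C

Setting the total heat transfer to zero:
warm ice to 0 °C: 62.1·2.09·(0 − (-14.4)) = 1869; melt ice: 62.1·334 = 20741; meltwater 0→T: 62.1·4.18·T = 259.58 T; water cools: 1160·4.18·(T − 21.6) = 4848.8(T − 21.6)
5108.4 T = 104734 − 22610 = 82124
T ≈ 16.08 °C (positive, so assuming full melt was valid).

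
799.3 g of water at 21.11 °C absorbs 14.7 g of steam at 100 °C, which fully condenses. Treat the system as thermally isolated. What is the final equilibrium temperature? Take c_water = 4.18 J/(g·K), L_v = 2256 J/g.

T_f ≈ 32.3 °C

Energy balance with sensible and latent terms:
latent heat released on condensation: 14.7×2256 = 33163
  condensate cools 100→T: 14.7×4.18×(T − 100) = 61.45(T − 100)
  water warms: 799.3×4.18×(T − 21.11) = 3341.1(T − 21.11)
3402.5 T = 33163 + 6144.6 + 70530 = 109838
T ≈ 32.28 °C (< 100 °C, so full condensation is consistent).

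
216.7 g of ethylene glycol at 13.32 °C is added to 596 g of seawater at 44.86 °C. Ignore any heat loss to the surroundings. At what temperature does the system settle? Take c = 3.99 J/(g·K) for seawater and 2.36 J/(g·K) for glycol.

T_f = Σ m_i c_i T_i / Σ m_i c_i:
T_f = (2378×44.86 + 511.41×13.32) / (2378 + 511.41)
    = 113491 / 2889.5 ≈ 39.28 °C

T_f ≈ 39.3 °C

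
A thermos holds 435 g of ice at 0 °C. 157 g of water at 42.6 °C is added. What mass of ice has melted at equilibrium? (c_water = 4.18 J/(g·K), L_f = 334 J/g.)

Water can give up m c ΔT = 157·4.18·42.6 = 27957 J before reaching 0 °C.
Melting all 435 g of ice would need 435·334 = 145290 J.
27957 J < 145290 J, so only part of the ice melts and the system sits at 0 °C.
m_melted·334 = 27957  ⇒  m_melted ≈ 83.7 g.

m_melted ≈ 83.7 g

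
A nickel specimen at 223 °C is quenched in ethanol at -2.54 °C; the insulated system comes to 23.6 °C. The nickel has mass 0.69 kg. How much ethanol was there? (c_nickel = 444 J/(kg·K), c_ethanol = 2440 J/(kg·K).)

Taking heat into each body as positive, Σ m c ΔT = 0:
0.69×444×(23.6 − 223) + m×2440×(23.6 − (-2.54)) = 0
63782 m = 61088
m = 61088/63782 ≈ 0.9578 kg

m ≈ 0.958 kg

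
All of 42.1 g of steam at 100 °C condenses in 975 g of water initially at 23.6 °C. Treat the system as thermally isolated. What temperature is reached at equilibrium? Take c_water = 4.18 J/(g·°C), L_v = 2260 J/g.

T_f ≈ 49.1 °C

Net heat exchanged in the isolated system is zero:
condense steam: −42.1·2260 = −95146
  condensed water 100 °C→T: 175.98(T − 100)
  water warms: 975·4.18·(T − 23.6) = 4075.5(T − 23.6)
4251.5 T = 95146 + 17598 + 96182 = 208926
T ≈ 49.14 °C — below 100 °C, confirming all the steam condensed.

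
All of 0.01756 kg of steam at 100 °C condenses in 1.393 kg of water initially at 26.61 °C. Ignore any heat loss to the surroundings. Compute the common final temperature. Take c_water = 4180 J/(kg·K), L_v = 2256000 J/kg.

T_f ≈ 34.2 °C

Setting the total heat transfer to zero:
steam→water at 100 °C releases m L_v = 0.01756·2256000 = 39615
  condensate cools 100→T: 0.01756·4180·(T − 100) = 73.4(T − 100)
  water warms: 1.393·4180·(T − 26.61) = 5822.7(T − 26.61)
5896.1 T = 39615 + 7340.1 + 154943 = 201899
T ≈ 34.24 °C — below 100 °C, confirming all the steam condensed.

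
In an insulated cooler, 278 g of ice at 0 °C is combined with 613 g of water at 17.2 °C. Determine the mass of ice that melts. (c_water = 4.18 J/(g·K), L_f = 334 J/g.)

Cooling the water to 0 °C releases 613·4.18·17.2 = 44072 J.
Fully melting the ice requires m_ice L_f = 278·334 = 92852 J.
44072 J < 92852 J, so only part of the ice melts and the system sits at 0 °C.
m_melted·334 = 44072  ⇒  m_melted ≈ 132 g.

m_melted ≈ 132 g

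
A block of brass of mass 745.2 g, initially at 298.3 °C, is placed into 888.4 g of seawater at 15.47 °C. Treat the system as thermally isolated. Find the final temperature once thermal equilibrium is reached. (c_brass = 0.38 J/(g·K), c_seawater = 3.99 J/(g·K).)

Conservation of energy gives ΣQ = 0:
745.2·0.38·(T − 298.3) + 888.4·3.99·(T − 15.47) = 0
283.18(T − 298.3) + 3544.7(T − 15.47) = 0
(283.18 + 3544.7) T = 283.18·298.3 + 3544.7·15.47
T = 139308/3827.9 ≈ 36.39 °C

T_f ≈ 36.4 °C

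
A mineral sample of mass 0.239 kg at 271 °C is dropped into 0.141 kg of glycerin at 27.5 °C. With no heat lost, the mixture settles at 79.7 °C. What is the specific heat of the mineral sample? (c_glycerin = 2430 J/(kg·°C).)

c ≈ 391 J/(kg·°C)

Heat lost by the mineral sample = heat gained by the glycerin:
0.239·c·(271 − 79.7) = 0.141·2430·(79.7 − 27.5)
45.72 c = 17885  ⇒  c ≈ 391.2 J/(kg·°C)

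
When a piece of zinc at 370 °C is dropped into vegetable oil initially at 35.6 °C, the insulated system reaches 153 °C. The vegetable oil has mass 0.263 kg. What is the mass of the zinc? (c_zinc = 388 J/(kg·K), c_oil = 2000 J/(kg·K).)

Net heat exchanged in the isolated system is zero:
m×388×(153 − 370) + 0.263×2000×(153 − 35.6) = 0
-84196 m = -61752
m = -61752/-84196 ≈ 0.7334 kg

m ≈ 0.733 kg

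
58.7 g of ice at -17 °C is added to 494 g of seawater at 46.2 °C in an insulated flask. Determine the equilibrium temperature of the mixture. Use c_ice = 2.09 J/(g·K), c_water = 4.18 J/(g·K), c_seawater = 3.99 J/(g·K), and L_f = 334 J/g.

T_f ≈ 31.3 °C

Energy conservation, ΣQ = 0:
warm ice to 0 °C: 58.7·2.09·(0 − (-17)) = 2085.6
  melt ice: 58.7·334 = 19606
  meltwater 0→T: 58.7·4.18·T = 245.37 T
  seawater cools: 494·3.99·(T − 46.2) = 1971.1(T − 46.2)
2216.4 T = 91063 − 21691 = 69372
T ≈ 31.30 °C. Since T > 0 °C, the all-ice-melts assumption holds.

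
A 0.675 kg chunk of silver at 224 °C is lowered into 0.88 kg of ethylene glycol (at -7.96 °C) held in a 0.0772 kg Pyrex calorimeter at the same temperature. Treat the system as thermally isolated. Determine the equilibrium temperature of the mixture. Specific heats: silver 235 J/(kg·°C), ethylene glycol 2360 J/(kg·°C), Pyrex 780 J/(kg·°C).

T_f ≈ 8.1 °C

T_f = Σ m_i c_i T_i / Σ m_i c_i:
T_f = (158.62*224 + 2076.8*(-7.96) + 60.22*(-7.96)) / (158.62 + 2076.8 + 60.22)
    = 18521 / 2295.6 ≈ 8.07 °C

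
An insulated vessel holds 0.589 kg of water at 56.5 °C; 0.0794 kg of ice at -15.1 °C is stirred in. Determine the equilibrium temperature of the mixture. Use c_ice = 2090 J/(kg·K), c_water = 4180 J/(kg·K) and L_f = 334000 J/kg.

Net heat exchanged in the isolated system is zero:
ice -15.1→0 °C: 0.0794·2090·15.1 = 2505.8; fusion: m_ice L_f = 0.0794·334000 = 26520; meltwater 0→T: 0.0794·4180·T = 331.89 T; water: 2462(T − 56.5)
2793.9 T = 139104 − 29025 = 110079
T ≈ 39.40 °C (positive, so assuming full melt was valid).

T_f ≈ 39.4 °C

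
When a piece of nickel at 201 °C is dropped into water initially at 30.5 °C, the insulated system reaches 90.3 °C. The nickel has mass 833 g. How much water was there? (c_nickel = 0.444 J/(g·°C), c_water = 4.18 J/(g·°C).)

Heat lost by the nickel = heat gained by the water:
833×0.444×(201 − 90.3) = m×4.18×(90.3 − 30.5)
249.96 m = 40943  ⇒  m ≈ 163.8 g

m ≈ 164 g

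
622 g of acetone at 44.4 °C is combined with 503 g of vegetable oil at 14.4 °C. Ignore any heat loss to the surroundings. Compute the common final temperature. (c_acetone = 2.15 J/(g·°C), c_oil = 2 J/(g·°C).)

Setting the total heat transfer to zero:
622×2.15×(T − 44.4) + 503×2×(T − 14.4) = 0
(1337.3 + 1006) T = 1337.3×44.4 + 1006×14.4
T = 73863 / 2343.3 = 31.5 °C

T_f ≈ 31.5 °C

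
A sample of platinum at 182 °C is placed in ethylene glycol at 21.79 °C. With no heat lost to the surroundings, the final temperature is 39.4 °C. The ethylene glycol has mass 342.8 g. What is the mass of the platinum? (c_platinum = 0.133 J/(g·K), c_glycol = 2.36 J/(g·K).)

m ≈ 751 g

Conservation of energy gives ΣQ = 0:
m·0.133·(39.4 − 182) + 342.8·2.36·(39.4 − 21.79) = 0
-18.97 m = -14247
m = -14247/-18.97 ≈ 751.2 g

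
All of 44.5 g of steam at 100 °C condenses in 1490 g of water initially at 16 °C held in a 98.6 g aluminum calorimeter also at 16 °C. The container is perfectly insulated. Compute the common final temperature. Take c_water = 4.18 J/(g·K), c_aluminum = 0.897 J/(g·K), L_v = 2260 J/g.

T_f ≈ 33.9 °C

Let T be the final temperature. ΣQ_i = 0:
latent heat released on condensation: 44.5·2260 = 100570; condensate cools 100→T: 44.5·4.18·(T − 100) = 186.01(T − 100); original water: 6228.2(T − 16); cup: 88.44(T − 16)
6502.7 T = 100570 + 18601 + 101066 = 220237
T ≈ 33.87 °C — below 100 °C, confirming all the steam condensed.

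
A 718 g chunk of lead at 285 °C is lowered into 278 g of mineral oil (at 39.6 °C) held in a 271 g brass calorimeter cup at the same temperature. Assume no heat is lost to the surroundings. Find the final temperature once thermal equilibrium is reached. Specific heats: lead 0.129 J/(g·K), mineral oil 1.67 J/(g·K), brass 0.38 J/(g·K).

With ΣQ=0 the equilibrium temperature is the m·c-weighted mean:
T_f = (92.62*285 + 464.26*39.6 + 102.98*39.6) / (92.62 + 464.26 + 102.98)
    = 48860 / 659.86 ≈ 74.05 °C

T_f ≈ 74.0 °C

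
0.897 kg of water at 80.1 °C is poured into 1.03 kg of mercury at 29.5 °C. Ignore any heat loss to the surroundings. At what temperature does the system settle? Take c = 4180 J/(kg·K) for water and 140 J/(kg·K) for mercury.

T_f ≈ 78.2 °C

Set heat shed by the hot body equal to heat absorbed by the cold body:
0.897×4180×(80.1 − T) = 1.03×140×(T − 29.5)
3749.5(80.1 − T) = 144.2(T − 29.5)
3893.7 T = 304586  ⇒  T ≈ 78.23 °C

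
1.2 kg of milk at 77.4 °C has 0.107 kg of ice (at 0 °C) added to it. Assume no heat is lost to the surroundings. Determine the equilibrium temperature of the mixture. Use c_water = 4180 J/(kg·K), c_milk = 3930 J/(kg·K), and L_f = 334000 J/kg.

T_f ≈ 63.8 °C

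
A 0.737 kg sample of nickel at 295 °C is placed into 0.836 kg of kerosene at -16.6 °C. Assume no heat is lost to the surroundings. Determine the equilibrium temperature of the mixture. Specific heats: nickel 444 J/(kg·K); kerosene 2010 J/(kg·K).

T_f ≈ 34.2 °C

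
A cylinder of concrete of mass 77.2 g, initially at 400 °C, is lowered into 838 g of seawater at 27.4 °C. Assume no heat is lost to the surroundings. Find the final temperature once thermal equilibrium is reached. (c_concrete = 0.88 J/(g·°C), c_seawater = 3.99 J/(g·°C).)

T_f ≈ 34.8 °C

|Q_concrete| = |Q_seawater|:
77.2·0.88·(400 − T) = 838·3.99·(T − 27.4)
67.94(400 − T) = 3343.6(T − 27.4)
3411.6 T = 118790  ⇒  T ≈ 34.82 °C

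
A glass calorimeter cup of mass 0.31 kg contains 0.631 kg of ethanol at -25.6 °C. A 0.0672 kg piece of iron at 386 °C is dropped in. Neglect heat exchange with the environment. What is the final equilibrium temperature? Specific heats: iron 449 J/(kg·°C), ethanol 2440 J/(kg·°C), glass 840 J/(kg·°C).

T_f ≈ -18.8 °C

Setting the total heat transfer to zero:
0.0672×449×(T − 386) + 0.631×2440×(T − (-25.6)) + 0.31×840×(T − (-25.6)) = 0
30.17(T − 386) + 1539.6(T − (-25.6)) + 260.4(T − (-25.6)) = 0
(30.17 + 1539.6 + 260.4) T = 30.17×386 + 1539.6×(-25.6) + 260.4×(-25.6)
T = -34434 / 1830.2 = -18.8 °C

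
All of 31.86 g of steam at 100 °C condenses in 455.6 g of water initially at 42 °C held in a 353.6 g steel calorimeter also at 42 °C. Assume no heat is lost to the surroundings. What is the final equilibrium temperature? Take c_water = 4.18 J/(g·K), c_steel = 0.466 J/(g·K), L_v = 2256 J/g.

Energy balance with sensible and latent terms:
latent heat released on condensation: 31.86·2256 = 71876; condensed water 100 °C→T: 133.17(T − 100); water warms: 455.6·4.18·(T − 42) = 1904.4(T − 42); steel cup: 353.6·0.466·(T − 42) = 164.78(T − 42)
2202.4 T = 71876 + 13317 + 86906 = 172099
T ≈ 78.14 °C — below 100 °C, confirming all the steam condensed.

T_f ≈ 78.1 °C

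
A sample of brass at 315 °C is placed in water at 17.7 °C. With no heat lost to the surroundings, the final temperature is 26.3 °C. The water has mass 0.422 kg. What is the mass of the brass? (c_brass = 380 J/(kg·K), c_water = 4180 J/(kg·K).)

m ≈ 0.138 kg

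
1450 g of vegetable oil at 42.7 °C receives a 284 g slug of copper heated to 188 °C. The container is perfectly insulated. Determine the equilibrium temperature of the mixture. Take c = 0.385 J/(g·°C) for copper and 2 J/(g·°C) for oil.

T_f ≈ 48.0 °C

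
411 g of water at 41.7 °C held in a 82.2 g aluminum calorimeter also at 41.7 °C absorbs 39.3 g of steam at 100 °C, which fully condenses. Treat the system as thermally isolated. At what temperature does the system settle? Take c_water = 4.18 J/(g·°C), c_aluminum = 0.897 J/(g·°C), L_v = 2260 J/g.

T_f ≈ 92.0 °C

Conservation of energy gives ΣQ = 0:
latent heat released on condensation: 39.3·2260 = 88818
  condensed water 100 °C→T: 164.27(T − 100)
  original water: 1718(T − 41.7)
  aluminum cup: 82.2·0.897·(T − 41.7) = 73.73(T − 41.7)
1956 T = 88818 + 16427 + 74714 = 179960
T ≈ 92.00 °C, under the boiling point, so the assumption holds.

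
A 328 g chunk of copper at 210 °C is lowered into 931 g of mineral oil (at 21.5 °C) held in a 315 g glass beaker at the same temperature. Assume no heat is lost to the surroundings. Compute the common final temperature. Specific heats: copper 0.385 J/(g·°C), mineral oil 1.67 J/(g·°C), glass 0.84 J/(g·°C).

Net heat exchanged in the isolated system is zero:
328*0.385*(T − 210) + 931*1.67*(T − 21.5) + 315*0.84*(T − 21.5) = 0
126.28(T − 210) + 1554.8(T − 21.5) + 264.6(T − 21.5) = 0
1945.6 T = 65635
T = 65635 / 1945.6 = 33.7 °C

T_f ≈ 33.7 °C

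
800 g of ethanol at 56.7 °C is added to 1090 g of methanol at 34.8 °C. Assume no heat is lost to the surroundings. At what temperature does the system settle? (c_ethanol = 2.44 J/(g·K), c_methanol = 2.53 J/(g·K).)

Heat lost by the ethanol equals heat gained by the methanol:
800*2.44*(56.7 − T) = 1090*2.53*(T − 34.8)
1952(56.7 − T) = 2757.7(T − 34.8)
4709.7 T = 206646  ⇒  T ≈ 43.88 °C

T_f ≈ 43.9 °C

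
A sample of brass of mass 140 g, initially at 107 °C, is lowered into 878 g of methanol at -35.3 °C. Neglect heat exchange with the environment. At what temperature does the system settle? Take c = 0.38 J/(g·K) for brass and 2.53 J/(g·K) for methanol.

With ΣQ=0 the equilibrium temperature is the m·c-weighted mean:
T_f = (53.2×107 + 2221.3×(-35.3)) / (53.2 + 2221.3)
    = -72721 / 2274.5 ≈ -31.97 °C

T_f ≈ -32.0 °C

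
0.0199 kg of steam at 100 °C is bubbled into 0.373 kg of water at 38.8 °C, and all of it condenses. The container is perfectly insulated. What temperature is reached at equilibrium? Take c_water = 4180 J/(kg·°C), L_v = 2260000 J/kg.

T_f ≈ 69.3 °C

Conservation of energy gives ΣQ = 0:
steam→water at 100 °C releases m L_v = 0.0199×2260000 = 44974; condensed water 100 °C→T: 83.18(T − 100); original water: 1559.1(T − 38.8)
1642.3 T = 44974 + 8318.2 + 60495 = 113787
T ≈ 69.28 °C, under the boiling point, so the assumption holds.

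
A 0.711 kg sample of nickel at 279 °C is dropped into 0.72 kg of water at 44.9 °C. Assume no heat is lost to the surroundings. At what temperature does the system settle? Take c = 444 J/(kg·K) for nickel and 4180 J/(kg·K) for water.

Conservation of energy gives ΣQ = 0:
0.711*444*(T − 279) + 0.72*4180*(T − 44.9) = 0
3325.3 T = 223207
T = 223207/3325.3 ≈ 67.12 °C

T_f ≈ 67.1 °C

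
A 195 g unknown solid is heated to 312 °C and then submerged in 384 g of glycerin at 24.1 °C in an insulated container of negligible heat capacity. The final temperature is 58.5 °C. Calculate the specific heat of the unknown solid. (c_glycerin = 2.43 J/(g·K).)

c ≈ 0.649 J/(g·K)

Heat lost by the unknown solid = heat gained by the glycerin:
195·c·(312 − 58.5) = 384·2.43·(58.5 − 24.1)
49432 c = 32099  ⇒  c ≈ 0.6494 J/(g·K)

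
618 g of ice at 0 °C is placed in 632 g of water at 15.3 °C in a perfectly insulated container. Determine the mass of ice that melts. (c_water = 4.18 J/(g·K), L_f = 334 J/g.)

Water can give up m c ΔT = 632·4.18·15.3 = 40419 J before reaching 0 °C.
Melting all 618 g of ice would need 618·334 = 206412 J.
40419 J < 206412 J, so only part of the ice melts and the system sits at 0 °C.
m_melt = 40419 / L_f = 121 g.

m_melted ≈ 121 g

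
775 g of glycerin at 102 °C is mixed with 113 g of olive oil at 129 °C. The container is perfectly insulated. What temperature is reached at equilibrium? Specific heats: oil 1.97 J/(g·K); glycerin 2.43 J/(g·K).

Energy conservation, ΣQ = 0:
113×1.97×(T − 129) + 775×2.43×(T − 102) = 0
222.61(T − 129) + 1883.3(T − 102) = 0
2105.9 T = 220808
T = 220808/2105.9 ≈ 104.85 °C

T_f ≈ 104.9 °C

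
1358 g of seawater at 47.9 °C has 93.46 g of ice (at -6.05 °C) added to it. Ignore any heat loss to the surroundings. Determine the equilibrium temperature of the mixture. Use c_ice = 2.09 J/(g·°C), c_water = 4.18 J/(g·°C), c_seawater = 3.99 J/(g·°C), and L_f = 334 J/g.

T_f ≈ 39.1 °C

Let T be the final temperature. ΣQ_i = 0:
warm ice to 0 °C: 93.46·2.09·(0 − (-6.05)) = 1181.8; melt ice: 93.46·334 = 31216; warm the meltwater: 390.66 T; seawater: 5418.4(T − 47.9)
5809.1 T = 259542 − 32397 = 227145
T ≈ 39.10 °C — above 0 °C, consistent with complete melting.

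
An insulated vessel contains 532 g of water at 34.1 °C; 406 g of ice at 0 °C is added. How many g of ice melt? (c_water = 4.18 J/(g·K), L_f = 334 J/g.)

m_melted ≈ 227 g

Cooling the water to 0 °C releases 532·4.18·34.1 = 75830 J.
Fully melting the ice requires m_ice L_f = 406·334 = 135604 J.
That's not enough to melt it all — equilibrium is at 0 °C with ice remaining.
m_melt = 75830 / L_f = 227 g.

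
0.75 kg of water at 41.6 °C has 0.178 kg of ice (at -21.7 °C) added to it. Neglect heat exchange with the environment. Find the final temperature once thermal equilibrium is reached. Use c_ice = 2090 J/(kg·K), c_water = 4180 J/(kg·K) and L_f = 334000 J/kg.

T_f ≈ 16.2 °C

Energy conservation, ΣQ = 0:
warm ice to 0 °C: 0.178×2090×(0 − (-21.7)) = 8072.8; fusion: m_ice L_f = 0.178×334000 = 59452; meltwater 0→T: 0.178×4180×T = 744.04 T; water cools: 0.75×4180×(T − 41.6) = 3135(T − 41.6)
3879 T = 130416 − 67525 = 62891
T ≈ 16.21 °C — above 0 °C, consistent with complete melting.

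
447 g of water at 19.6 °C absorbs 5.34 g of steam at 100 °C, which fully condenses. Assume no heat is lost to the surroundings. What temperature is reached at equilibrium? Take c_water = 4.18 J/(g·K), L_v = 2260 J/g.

T_f ≈ 26.9 °C

Sum of m c ΔT and latent-heat terms is zero:
latent heat released on condensation: 5.34·2260 = 12068; condensed water 100 °C→T: 22.32(T − 100); water warms: 447·4.18·(T − 19.6) = 1868.5(T − 19.6)
1890.8 T = 12068 + 2232.1 + 36622 = 50922
T ≈ 26.93 °C — below 100 °C, confirming all the steam condensed.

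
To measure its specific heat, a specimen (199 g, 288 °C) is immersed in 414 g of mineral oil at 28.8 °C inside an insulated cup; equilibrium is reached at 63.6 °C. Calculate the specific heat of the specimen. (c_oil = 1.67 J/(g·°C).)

m_s c (T_s − T_f) = m_oil c_oil (T_f − T_0):
199·c·(288 − 63.6) = 414·1.67·(63.6 − 28.8)
44656 c = 24060  ⇒  c ≈ 0.5388 J/(g·°C)

c ≈ 0.539 J/(g·°C)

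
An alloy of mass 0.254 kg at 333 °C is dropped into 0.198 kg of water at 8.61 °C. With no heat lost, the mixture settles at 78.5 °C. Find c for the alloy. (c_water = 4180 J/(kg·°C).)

m_s c (T_s − T_f) = m_water c_water (T_f − T_0):
0.254×c×(333 − 78.5) = 0.198×4180×(78.5 − 8.61)
64.64 c = 57844  ⇒  c ≈ 894.8 J/(kg·°C)

c ≈ 895 J/(kg·°C)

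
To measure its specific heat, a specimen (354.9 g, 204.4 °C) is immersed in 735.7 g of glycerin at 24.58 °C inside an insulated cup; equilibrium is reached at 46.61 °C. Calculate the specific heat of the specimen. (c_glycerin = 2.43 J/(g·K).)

c ≈ 0.703 J/(g·K)

Conservation of energy gives ΣQ = 0:
354.9×c×(46.61 − 204.4) + 735.7×2.43×(46.61 − 24.58) = 0
-56000 c = -39384
c = -39384/-56000 ≈ 0.7033 J/(g·K)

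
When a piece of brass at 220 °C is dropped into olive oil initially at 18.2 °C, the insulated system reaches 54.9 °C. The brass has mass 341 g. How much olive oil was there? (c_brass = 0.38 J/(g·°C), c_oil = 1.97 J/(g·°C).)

m ≈ 296 g

Heat lost by the brass = heat gained by the oil:
341×0.38×(220 − 54.9) = m×1.97×(54.9 − 18.2)
72.3 m = 21394  ⇒  m ≈ 295.9 g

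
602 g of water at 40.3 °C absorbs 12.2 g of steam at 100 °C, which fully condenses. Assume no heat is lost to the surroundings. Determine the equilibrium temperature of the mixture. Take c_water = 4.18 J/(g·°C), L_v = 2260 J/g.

T_f ≈ 52.2 °C

Heat gained plus heat lost sum to zero:
latent heat released on condensation: 12.2×2260 = 27572
  condensed water 100 °C→T: 51(T − 100)
  original water: 2516.4(T − 40.3)
2567.4 T = 27572 + 5099.6 + 101409 = 134081
T ≈ 52.23 °C — below 100 °C, confirming all the steam condensed.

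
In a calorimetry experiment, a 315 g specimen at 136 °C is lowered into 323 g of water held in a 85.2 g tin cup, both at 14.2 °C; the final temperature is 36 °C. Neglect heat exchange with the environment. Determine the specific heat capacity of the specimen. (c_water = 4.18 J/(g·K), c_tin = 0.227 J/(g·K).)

Conservation of energy gives ΣQ = 0:
315×c×(36 − 136) + 323×4.18×(36 − 14.2) + 85.2×0.227×(36 − 14.2) = 0
-31500 c = -29855
c = -29855/-31500 ≈ 0.9478 J/(g·K)

c ≈ 0.948 J/(g·K)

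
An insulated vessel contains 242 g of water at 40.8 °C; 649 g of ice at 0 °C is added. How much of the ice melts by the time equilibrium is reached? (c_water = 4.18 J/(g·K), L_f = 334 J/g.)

Water can give up m c ΔT = 242×4.18×40.8 = 41272 J before reaching 0 °C.
To melt every bit of ice: 649×334 = 216766 J.
41272 J < 216766 J, so only part of the ice melts and the system sits at 0 °C.
Mass melted = 41272/334 ≈ 123.6 g.

m_melted ≈ 124 g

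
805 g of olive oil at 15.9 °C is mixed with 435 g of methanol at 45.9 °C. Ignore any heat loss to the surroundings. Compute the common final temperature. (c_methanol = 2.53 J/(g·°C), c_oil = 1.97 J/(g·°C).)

T_f ≈ 28.2 °C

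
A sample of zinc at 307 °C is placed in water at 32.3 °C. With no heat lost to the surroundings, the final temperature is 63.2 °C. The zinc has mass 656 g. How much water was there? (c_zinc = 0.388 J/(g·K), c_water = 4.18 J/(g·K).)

m ≈ 480 g

Conservation of energy gives ΣQ = 0:
656×0.388×(63.2 − 307) + m×4.18×(63.2 − 32.3) = 0
129.16 m = 62054
m = 62054/129.16 ≈ 480.4 g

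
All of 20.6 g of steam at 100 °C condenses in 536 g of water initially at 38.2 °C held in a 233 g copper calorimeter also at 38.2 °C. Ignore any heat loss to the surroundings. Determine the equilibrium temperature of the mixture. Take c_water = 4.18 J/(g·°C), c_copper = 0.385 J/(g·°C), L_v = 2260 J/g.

T_f ≈ 59.7 °C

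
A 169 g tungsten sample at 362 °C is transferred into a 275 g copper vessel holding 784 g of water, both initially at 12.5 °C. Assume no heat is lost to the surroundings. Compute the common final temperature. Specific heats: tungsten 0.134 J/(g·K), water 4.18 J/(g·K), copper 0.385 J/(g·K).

T_f ≈ 14.8 °C

T_f is the heat-capacity-weighted average of the initial temperatures:
T_f = (22.65*362 + 3277.1*12.5 + 105.88*12.5) / (22.65 + 3277.1 + 105.88)
    = 50485 / 3405.6 ≈ 14.82 °C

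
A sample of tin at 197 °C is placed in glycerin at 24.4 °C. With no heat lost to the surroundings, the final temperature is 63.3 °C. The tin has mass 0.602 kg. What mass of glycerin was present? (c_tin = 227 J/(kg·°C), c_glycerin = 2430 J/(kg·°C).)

m ≈ 0.193 kg

Conservation of energy gives ΣQ = 0:
0.602×227×(63.3 − 197) + m×2430×(63.3 − 24.4) = 0
94527 m = 18271
m = 18271/94527 ≈ 0.1933 kg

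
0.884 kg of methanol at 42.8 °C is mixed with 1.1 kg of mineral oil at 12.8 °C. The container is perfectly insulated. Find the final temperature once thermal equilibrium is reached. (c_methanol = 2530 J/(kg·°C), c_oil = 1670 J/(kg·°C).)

T_f ≈ 29.3 °C

Setting the total heat transfer to zero:
0.884*2530*(T − 42.8) + 1.1*1670*(T − 12.8) = 0
2236.5(T − 42.8) + 1837(T − 12.8) = 0
(2236.5 + 1837) T = 2236.5*42.8 + 1837*12.8
T = 119237 / 4073.5 = 29.3 °C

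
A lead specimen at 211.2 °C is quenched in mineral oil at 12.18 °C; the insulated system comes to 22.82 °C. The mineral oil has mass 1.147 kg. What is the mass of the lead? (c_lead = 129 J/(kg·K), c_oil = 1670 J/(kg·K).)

Heat lost by the lead = heat gained by the oil:
m×129×(211.2 − 22.82) = 1.147×1670×(22.82 − 12.18)
24301 m = 20381  ⇒  m ≈ 0.8387 kg

m ≈ 0.839 kg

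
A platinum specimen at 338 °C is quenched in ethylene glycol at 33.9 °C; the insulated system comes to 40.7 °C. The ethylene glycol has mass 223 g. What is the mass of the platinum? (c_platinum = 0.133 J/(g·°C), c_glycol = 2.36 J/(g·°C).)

|Q_platinum| = |Q_glycol|:
m×0.133×(338 − 40.7) = 223×2.36×(40.7 − 33.9)
39.54 m = 3578.7  ⇒  m ≈ 90.51 g

m ≈ 90.5 g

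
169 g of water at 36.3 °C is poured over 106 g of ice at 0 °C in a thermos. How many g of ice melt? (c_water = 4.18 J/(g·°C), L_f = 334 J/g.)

Heat available from the water dropping to 0 °C: 169×4.18×36.3 = 25643 J.
Fully melting the ice requires m_ice L_f = 106×334 = 35404 J.
25643 J < 35404 J, so only part of the ice melts and the system sits at 0 °C.
Mass melted = 25643/334 ≈ 76.78 g.

m_melted ≈ 76.8 g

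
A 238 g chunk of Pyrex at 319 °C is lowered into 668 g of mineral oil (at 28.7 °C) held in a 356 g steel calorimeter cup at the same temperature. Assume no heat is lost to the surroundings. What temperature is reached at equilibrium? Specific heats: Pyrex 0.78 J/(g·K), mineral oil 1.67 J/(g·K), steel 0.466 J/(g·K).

Let T be the final temperature. ΣQ_i = 0:
238·0.78·(T − 319) + 668·1.67·(T − 28.7) + 356·0.466·(T − 28.7) = 0
185.64(T − 319) + 1115.6(T − 28.7) + 165.9(T − 28.7) = 0
(185.64 + 1115.6 + 165.9) T = 185.64·319 + 1115.6·28.7 + 165.9·28.7
T = 95997/1467.1 ≈ 65.43 °C

T_f ≈ 65.4 °C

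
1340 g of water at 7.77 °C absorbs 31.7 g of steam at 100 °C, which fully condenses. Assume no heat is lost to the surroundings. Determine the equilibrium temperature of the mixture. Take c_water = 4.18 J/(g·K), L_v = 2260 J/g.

Taking heat into each body as positive, Σ m c ΔT = 0:
steam→water at 100 °C releases m L_v = 31.7×2260 = 71642
  condensed water 100 °C→T: 132.51(T − 100)
  original water: 5601.2(T − 7.77)
5733.7 T = 71642 + 13251 + 43521 = 128414
T ≈ 22.40 °C — below 100 °C, confirming all the steam condensed.

T_f ≈ 22.4 °C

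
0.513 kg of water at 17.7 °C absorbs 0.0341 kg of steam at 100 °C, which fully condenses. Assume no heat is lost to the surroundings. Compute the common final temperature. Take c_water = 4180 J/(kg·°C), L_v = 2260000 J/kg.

T_f ≈ 56.5 °C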